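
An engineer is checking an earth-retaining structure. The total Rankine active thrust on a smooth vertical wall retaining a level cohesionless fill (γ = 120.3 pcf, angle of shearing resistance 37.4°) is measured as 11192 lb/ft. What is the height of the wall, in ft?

K_a = 0.2443. P_a = ½ K_a γ H² ⇒ H = √(2P_a/(K_a γ)).
H = √(2×11192/(0.2443×120.3)) = 27.60 ft.

27.6 ft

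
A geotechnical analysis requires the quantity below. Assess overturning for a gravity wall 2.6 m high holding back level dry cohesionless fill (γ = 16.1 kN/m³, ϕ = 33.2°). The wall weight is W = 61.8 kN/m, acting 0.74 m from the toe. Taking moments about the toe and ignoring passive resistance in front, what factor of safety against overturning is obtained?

K_a = tan²(45° − 33.2°/2) = 0.2924.
P_a = ½K_aγH² = 0.5×0.2924×16.1×2.6² = 15.91 kN/m, acting at H/3 = 0.8667 m above the base.
Overturning moment M_o = P_a × H/3 = 15.91 × 0.8667 = 13.79.
Resisting moment M_r = W × 0.74 = 61.8 × 0.74 = 45.73.
FS_overturning = M_r/M_o = 45.73/13.79 = 3.317.

3.32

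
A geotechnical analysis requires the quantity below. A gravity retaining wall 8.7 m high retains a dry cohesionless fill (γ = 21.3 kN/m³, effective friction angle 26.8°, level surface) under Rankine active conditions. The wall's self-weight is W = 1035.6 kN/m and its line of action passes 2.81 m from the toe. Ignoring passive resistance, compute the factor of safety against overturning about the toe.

3.29

K_a = tan²(45° − 26.8°/2) = 0.3785.
P_a = ½K_aγH² = 0.5×0.3785×21.3×8.7² = 305.1 kN/m, acting at H/3 = 2.900 m above the base.
Overturning moment M_o = P_a × H/3 = 305.1 × 2.900 = 884.8.
Resisting moment M_r = W × 2.81 = 1035.6 × 2.81 = 2910.
FS_overturning = M_r/M_o = 2910/884.8 = 3.289.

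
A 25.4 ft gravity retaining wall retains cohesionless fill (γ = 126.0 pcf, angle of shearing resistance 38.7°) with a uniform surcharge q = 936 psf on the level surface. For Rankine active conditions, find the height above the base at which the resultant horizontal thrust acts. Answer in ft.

K_a = 0.2306.
Triangular part P₁ = ½K_aγH² = 9372 at H/3 = 8.467 ft; rectangular part P₂ = K_a q H = 5482 at H/2 = 12.70 ft.
ȳ = (P₁·8.467 + P₂·12.70)/(P₁+P₂) = 10.03 ft.

10.0 ft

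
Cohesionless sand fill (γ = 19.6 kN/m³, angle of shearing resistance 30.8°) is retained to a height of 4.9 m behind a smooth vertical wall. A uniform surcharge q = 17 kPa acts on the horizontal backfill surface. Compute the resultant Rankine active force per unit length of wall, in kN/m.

K_a = tan²(45° − φ/2) = 0.3227.
Soil triangle: ½ K_a γ H² = 0.5×0.3227×19.6×4.9² = 75.93 kN/m.
Surcharge rectangle: K_a q H = 0.3227×17×4.9 = 26.88 kN/m.
Total = 75.93 + 26.88 = 102.8 kN/m.

103 kN/m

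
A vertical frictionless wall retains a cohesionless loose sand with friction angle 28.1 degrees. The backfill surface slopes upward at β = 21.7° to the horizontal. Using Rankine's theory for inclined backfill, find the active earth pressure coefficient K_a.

K_a = cos β · (cos β − √(cos²β − cos²φ)) / (cos β + √(cos²β − cos²φ)).
cos β = 0.9291, cos φ = 0.8821, √(cos²β − cos²φ) = 0.2918.
K_a = 0.9291 × (0.9291 − 0.2918)/(0.9291 + 0.2918) = 0.4850.

0.485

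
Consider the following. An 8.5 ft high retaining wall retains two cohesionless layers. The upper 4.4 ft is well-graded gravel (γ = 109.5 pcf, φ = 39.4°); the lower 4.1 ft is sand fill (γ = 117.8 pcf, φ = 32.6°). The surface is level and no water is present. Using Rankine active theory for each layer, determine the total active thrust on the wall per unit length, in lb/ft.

K_a1 = tan²(45°−39.4°/2) = 0.2234; K_a2 = tan²(45°−32.6°/2) = 0.2997.
Layer 1: σ at base = K_a1 γ₁ h₁ = 107.7 psf; P₁ = ½×107.7×4.4 = 236.8.
Layer 2: σ_v at top = γ₁h₁ = 481.8; σ_h top = K_a2×481.8 = 144.4; σ_h base = K_a2×(481.8+117.8×4.1) = 289.2.
P₂ = ½(144.4+289.2)×4.1 = 888.9. Total P_a = 236.8+888.9 = 1126 lb/ft.

1130 lb/ft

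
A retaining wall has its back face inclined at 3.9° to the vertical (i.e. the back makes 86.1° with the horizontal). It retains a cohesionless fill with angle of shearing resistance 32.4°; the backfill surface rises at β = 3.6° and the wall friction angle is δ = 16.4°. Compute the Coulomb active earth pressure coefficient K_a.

K_a = sin²(α+φ) / [sin²α · sin(α−δ) · (1 + √{sin(φ+δ)sin(φ−β) / (sin(α−δ)sin(α+β))})²].
With α = 86.1°, φ = 32.4°, δ = 16.4°, β = 3.6°: K_a = 0.3146.

0.315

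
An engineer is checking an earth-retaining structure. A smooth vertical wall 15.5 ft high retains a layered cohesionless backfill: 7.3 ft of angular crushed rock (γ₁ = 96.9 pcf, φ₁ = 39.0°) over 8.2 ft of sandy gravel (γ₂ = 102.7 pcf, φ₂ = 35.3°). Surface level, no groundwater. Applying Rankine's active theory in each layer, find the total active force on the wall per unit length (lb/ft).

K_a1 = tan²(45°−39.0°/2) = 0.2275; K_a2 = tan²(45°−35.3°/2) = 0.2675.
Layer 1: σ at base = K_a1 γ₁ h₁ = 160.9 psf; P₁ = ½×160.9×7.3 = 587.4.
Layer 2: σ_v at top = γ₁h₁ = 707.4; σ_h top = K_a2×707.4 = 189.3; σ_h base = K_a2×(707.4+102.7×8.2) = 414.6.
P₂ = ½(189.3+414.6)×8.2 = 2476. Total P_a = 587.4+2476 = 3063 lb/ft.

3060 lb/ft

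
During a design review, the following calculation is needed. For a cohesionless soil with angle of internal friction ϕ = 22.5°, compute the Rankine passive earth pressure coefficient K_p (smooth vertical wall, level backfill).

K_p = (1 + sin φ)/(1 − sin φ) = tan²(45° + 22.5°/2) = 2.240.

2.24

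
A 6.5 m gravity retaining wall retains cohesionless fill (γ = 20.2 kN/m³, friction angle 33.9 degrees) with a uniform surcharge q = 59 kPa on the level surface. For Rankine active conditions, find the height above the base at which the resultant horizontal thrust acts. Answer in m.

K_a = 0.2839.
Triangular part P₁ = ½K_aγH² = 121.2 at H/3 = 2.167 m; rectangular part P₂ = K_a q H = 108.9 at H/2 = 3.250 m.
ȳ = (P₁·2.167 + P₂·3.250)/(P₁+P₂) = 2.679 m.

2.68 m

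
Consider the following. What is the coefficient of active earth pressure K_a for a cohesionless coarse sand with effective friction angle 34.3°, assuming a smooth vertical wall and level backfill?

K_a = (1 − sin φ)/(1 + sin φ) = (1 − sin 34.3°)/(1 + sin 34.3°) = 0.2792.

0.279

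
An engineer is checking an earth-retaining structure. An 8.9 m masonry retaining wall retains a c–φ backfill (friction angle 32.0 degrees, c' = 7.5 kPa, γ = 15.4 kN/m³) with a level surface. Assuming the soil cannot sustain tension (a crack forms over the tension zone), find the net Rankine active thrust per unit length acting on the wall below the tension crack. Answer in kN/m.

K_a = 0.3073; √K_a = 0.5543.
Tension-crack depth z_c = 2c/(γ√K_a) = 2×7.5/(15.4×0.5543) = 1.757 m.
σ_a at base = K_a γ H − 2c√K_a = 0.3073×15.4×8.9 − 2×7.5×0.5543 = 33.80 kPa.
P_a = ½ × 33.80 × (H − z_c) = 0.5×33.80×7.143 = 120.7 kN/m.

121 kN/m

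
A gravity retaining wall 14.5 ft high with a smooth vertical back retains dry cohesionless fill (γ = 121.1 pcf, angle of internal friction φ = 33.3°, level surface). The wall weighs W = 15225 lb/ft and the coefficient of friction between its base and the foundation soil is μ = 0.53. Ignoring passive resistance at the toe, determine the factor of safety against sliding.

K_a = tan²(45° − 33.3°/2) = 0.2911.
P_a = ½K_aγH² = 0.5×0.2911×121.1×14.5² = 3706 lb/ft, acting at H/3 = 4.833 ft above the base.
FS_sliding = μW / P_a = 0.53×15225 / 3706 = 2.177.

2.18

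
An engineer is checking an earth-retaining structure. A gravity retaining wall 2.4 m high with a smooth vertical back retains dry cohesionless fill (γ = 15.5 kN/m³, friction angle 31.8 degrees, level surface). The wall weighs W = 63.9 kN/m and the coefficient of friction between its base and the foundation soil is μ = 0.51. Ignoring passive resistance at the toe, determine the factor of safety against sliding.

2.36

K_a = tan²(45° − 31.8°/2) = 0.3098.
P_a = ½K_aγH² = 0.5×0.3098×15.5×2.4² = 13.83 kN/m, acting at H/3 = 0.8000 m above the base.
FS_sliding = μW / P_a = 0.51×63.9 / 13.83 = 2.357.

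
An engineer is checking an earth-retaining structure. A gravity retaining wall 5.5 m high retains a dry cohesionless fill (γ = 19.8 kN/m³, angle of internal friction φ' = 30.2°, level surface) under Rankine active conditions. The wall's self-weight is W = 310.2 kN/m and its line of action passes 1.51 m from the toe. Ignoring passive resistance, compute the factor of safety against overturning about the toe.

K_a = tan²(45° − 30.2°/2) = 0.3307.
P_a = ½K_aγH² = 0.5×0.3307×19.8×5.5² = 99.02 kN/m, acting at H/3 = 1.833 m above the base.
Overturning moment M_o = P_a × H/3 = 99.02 × 1.833 = 181.5.
Resisting moment M_r = W × 1.51 = 310.2 × 1.51 = 468.4.
FS_overturning = M_r/M_o = 468.4/181.5 = 2.580.

2.58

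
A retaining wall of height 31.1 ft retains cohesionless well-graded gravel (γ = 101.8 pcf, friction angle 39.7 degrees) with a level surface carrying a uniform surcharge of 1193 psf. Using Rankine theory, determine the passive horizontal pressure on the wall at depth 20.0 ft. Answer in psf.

14600 psf

K_p = (1 + sin φ)/(1 − sin φ) = 4.537.
σ_v = γz + q = 101.8 × 20.0 + 1193 = 3229 psf.
σ_h = K_p σ_v = 4.537 × 3229 = 14650 psf.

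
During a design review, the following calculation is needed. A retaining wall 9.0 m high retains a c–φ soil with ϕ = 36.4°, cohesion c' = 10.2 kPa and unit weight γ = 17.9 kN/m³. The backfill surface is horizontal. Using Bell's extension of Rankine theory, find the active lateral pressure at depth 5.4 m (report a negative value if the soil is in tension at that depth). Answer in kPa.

K_a = (1 − sin φ)/(1 + sin φ) = 0.2552.
σ_a = K_a γ z − 2c√K_a = 0.2552×17.9×5.4 − 2×10.2×0.5051 = 14.36 kPa.

14.4 kPa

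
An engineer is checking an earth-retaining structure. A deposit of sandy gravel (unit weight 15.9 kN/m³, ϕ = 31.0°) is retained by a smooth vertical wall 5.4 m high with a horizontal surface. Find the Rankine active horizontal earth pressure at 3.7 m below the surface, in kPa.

18.8 kPa

K_a = (1 − sin φ)/(1 + sin φ) = 0.3201.
σ_h = K_a γ z = 0.3201 × 15.9 × 3.7 = 18.83 kPa.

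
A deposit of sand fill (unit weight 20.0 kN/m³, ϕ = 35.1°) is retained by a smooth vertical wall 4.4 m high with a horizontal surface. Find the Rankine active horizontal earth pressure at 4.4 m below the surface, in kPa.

23.7 kPa

K_a = (1 − sin φ)/(1 + sin φ) = 0.2698.
σ_h = K_a γ z = 0.2698 × 20.0 × 4.4 = 23.75 kPa.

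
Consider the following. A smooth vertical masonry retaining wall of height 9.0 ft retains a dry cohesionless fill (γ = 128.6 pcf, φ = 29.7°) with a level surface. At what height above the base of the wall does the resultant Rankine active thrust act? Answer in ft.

K_a = 0.3374.
The pressure distribution is triangular, so the resultant acts at H/3 above the base = 9.0/3 = 3.000 ft.

3.00 ft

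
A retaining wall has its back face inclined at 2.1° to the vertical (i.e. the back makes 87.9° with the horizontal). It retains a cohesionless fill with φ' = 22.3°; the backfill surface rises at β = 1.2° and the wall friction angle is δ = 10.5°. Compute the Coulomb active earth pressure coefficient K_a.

K_a = sin²(α+φ) / [sin²α · sin(α−δ) · (1 + √{sin(φ+δ)sin(φ−β) / (sin(α−δ)sin(α+β))})²].
With α = 87.9°, φ = 22.3°, δ = 10.5°, β = 1.2°: K_a = 0.4316.

0.432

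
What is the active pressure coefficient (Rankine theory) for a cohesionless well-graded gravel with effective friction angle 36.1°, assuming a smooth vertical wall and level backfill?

K_a = tan²(45° − φ/2) = tan²(26.95°) = 0.2585.

0.258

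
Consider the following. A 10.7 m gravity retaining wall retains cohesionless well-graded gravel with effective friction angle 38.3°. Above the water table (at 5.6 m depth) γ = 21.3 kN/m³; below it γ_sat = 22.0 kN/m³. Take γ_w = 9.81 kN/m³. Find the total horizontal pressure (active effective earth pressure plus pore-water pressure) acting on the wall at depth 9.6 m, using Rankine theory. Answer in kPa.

K_a = (1 − sin φ)/(1 + sin φ) = 0.2347.
γ' = 22.0 − 9.81 = 12.19 kN/m³.
Effective vertical stress at 9.6 m: σ'_v = 21.3×5.6 + 12.19×4.00 = 168.0 kPa.
σ'_h = K_a σ'_v = 0.2347 × 168.0 = 39.45 kPa; u = γ_w × 4.00 = 39.24 kPa.
Total σ_h = 39.45 + 39.24 = 78.69 kPa.

78.7 kPa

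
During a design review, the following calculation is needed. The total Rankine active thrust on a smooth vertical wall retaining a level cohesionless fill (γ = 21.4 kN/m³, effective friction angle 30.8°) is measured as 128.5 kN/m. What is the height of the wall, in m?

6.10 m

K_a = 0.3227. P_a = ½ K_a γ H² ⇒ H = √(2P_a/(K_a γ)).
H = √(2×128.5/(0.3227×21.4)) = 6.100 m.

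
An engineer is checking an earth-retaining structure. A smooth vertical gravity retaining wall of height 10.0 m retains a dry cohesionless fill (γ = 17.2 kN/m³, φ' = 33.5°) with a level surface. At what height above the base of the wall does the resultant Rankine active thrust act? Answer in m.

3.33 m

K_a = 0.2887.
The pressure distribution is triangular, so the resultant acts at H/3 above the base = 10.0/3 = 3.333 m.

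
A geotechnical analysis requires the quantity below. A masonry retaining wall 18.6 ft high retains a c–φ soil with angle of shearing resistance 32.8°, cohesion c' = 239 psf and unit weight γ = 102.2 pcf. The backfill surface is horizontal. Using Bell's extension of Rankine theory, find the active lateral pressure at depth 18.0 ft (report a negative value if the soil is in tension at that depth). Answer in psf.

K_a = (1 − sin φ)/(1 + sin φ) = 0.2973.
σ_a = K_a γ z − 2c√K_a = 0.2973×102.2×18.0 − 2×239×0.5452 = 286.2 psf.

286 psf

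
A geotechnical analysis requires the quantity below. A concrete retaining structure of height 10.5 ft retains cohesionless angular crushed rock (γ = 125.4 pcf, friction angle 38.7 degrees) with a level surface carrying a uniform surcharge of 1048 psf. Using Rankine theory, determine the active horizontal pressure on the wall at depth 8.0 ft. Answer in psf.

473 psf

K_a = (1 − sin φ)/(1 + sin φ) = 0.2306.
σ_v = γz + q = 125.4 × 8.0 + 1048 = 2051 psf.
σ_h = K_a σ_v = 0.2306 × 2051 = 473.0 psf.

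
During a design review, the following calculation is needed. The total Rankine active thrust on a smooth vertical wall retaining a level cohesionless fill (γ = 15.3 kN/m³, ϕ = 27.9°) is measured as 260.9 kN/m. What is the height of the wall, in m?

9.70 m

K_a = 0.3625. P_a = ½ K_a γ H² ⇒ H = √(2P_a/(K_a γ)).
H = √(2×260.9/(0.3625×15.3)) = 9.700 m.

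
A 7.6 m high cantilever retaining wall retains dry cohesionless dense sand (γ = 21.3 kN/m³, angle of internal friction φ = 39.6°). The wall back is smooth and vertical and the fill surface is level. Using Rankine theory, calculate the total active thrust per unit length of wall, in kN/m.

K_a = tan²(45° − φ/2) = 0.2214.
P_a = ½ K_a γ H² = 0.5 × 0.2214 × 21.3 × 7.6² = 136.2 kN/m.

136 kN/m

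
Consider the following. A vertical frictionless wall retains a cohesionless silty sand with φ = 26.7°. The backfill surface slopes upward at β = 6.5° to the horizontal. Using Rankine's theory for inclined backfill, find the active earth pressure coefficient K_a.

0.389

K_a = cos β · (cos β − √(cos²β − cos²φ)) / (cos β + √(cos²β − cos²φ)).
cos β = 0.9936, cos φ = 0.8934, √(cos²β − cos²φ) = 0.4348.
K_a = 0.9936 × (0.9936 − 0.4348)/(0.9936 + 0.4348) = 0.3887.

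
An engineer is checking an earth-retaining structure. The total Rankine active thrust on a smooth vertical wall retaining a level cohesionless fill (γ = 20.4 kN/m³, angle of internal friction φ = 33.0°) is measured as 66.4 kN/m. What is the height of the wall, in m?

4.70 m

K_a = 0.2948. P_a = ½ K_a γ H² ⇒ H = √(2P_a/(K_a γ)).
H = √(2×66.4/(0.2948×20.4)) = 4.699 m.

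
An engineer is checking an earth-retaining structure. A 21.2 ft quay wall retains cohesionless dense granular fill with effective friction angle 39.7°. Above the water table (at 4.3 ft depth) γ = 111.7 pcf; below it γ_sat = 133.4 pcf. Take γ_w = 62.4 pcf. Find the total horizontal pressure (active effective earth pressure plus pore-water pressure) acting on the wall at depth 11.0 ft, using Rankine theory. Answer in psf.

629 psf

K_a = (1 − sin φ)/(1 + sin φ) = 0.2204.
γ' = 133.4 − 62.4 = 71.00 pcf.
Effective vertical stress at 11.0 ft: σ'_v = 111.7×4.3 + 71.00×6.70 = 956.0 psf.
σ'_h = K_a σ'_v = 0.2204 × 956.0 = 210.7 psf; u = γ_w × 6.70 = 418.1 psf.
Total σ_h = 210.7 + 418.1 = 628.8 psf.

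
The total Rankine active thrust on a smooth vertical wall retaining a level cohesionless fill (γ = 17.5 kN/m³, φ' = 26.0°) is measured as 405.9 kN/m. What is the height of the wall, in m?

K_a = 0.3905. P_a = ½ K_a γ H² ⇒ H = √(2P_a/(K_a γ)).
H = √(2×405.9/(0.3905×17.5)) = 10.90 m.

10.9 m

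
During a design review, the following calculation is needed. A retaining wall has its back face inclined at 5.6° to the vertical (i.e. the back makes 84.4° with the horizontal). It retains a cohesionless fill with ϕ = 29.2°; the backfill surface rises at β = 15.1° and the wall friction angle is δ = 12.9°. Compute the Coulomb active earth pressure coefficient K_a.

0.445

K_a = sin²(α+φ) / [sin²α · sin(α−δ) · (1 + √{sin(φ+δ)sin(φ−β) / (sin(α−δ)sin(α+β))})²].
With α = 84.4°, φ = 29.2°, δ = 12.9°, β = 15.1°: K_a = 0.4447.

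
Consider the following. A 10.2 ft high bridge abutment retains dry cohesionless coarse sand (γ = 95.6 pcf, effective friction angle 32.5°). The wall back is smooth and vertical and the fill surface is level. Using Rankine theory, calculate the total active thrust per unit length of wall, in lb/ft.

1500 lb/ft

K_a = tan²(45° − φ/2) = 0.3010.
P_a = ½ K_a γ H² = 0.5 × 0.3010 × 95.6 × 10.2² = 1497 lb/ft.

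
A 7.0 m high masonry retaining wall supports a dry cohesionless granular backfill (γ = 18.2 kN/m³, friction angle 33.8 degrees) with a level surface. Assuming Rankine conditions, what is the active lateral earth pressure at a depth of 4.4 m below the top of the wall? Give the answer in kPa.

K_a = (1 − sin φ)/(1 + sin φ) = 0.2851.
σ_h = K_a γ z = 0.2851 × 18.2 × 4.4 = 22.83 kPa.

22.8 kPa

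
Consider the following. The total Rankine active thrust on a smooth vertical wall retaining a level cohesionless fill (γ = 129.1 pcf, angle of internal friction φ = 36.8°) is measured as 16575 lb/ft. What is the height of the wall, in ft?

K_a = 0.2508. P_a = ½ K_a γ H² ⇒ H = √(2P_a/(K_a γ)).
H = √(2×16575/(0.2508×129.1)) = 32.00 ft.

32.0 ft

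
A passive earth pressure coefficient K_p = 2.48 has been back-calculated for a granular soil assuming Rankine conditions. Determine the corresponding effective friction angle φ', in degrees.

K_p = (1+sin φ)/(1−sin φ) ⇒ sin φ = (K_p − 1)/(K_p + 1) = 0.4253.
φ = arcsin(0.4253) = 25.17°.

25.2°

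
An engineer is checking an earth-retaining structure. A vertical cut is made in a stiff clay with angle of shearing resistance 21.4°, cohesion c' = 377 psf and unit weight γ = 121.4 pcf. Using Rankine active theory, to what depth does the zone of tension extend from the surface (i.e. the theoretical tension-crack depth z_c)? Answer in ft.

K_a = tan²(45° − 21.4°/2) = 0.4653; √K_a = 0.6822.
The active pressure is zero where K_a γ z = 2c√K_a, so z_c = 2c/(γ√K_a) = 2×377/(121.4×0.6822) = 9.105 ft.

9.10 ft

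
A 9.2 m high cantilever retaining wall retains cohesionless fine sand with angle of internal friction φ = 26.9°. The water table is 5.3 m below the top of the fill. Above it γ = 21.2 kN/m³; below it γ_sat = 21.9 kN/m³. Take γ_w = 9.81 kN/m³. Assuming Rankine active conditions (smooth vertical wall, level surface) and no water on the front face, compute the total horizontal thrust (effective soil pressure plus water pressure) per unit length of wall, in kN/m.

K_a = tan²(45° − φ/2) = 0.3770.
γ' = 21.9 − 9.81 = 12.09 kN/m³. Depth below WT = 3.9 m.
σ'_h at WT = K_a γ d_w = 42.36 kPa; at base = 42.36 + K_a γ' × 3.9 = 60.14 kPa.
P₁ (0–5.3 m) = ½×42.36×5.3 = 112.3. P₂ (5.3–9.2 m) = ½(42.36+60.14)×3.9 = 199.9.
P_w = ½ γ_w h₂² = 0.5×9.81×3.9² = 74.61. Total = 112.3+199.9+74.61 = 386.7 kN/m.

387 kN/m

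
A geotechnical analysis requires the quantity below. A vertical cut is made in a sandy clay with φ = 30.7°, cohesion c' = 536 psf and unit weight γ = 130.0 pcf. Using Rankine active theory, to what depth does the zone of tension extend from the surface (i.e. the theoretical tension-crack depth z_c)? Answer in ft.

K_a = tan²(45° − 30.7°/2) = 0.3240; √K_a = 0.5692.
The active pressure is zero where K_a γ z = 2c√K_a, so z_c = 2c/(γ√K_a) = 2×536/(130.0×0.5692) = 14.49 ft.

14.5 ft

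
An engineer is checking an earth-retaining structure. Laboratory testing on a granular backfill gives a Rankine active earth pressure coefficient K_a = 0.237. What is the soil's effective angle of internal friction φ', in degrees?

K_a = tan²(45° − φ/2) ⇒ 45° − φ/2 = arctan(√0.237) = 25.96°.
φ = 2(45° − 25.96°) = 38.08°.

38.1°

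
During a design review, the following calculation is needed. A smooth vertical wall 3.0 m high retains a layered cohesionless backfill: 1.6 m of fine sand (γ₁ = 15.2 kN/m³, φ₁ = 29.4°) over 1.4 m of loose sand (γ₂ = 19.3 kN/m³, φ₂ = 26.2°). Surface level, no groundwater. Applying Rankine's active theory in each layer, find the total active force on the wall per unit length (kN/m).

27.2 kN/m

K_a1 = tan²(45°−29.4°/2) = 0.3415; K_a2 = tan²(45°−26.2°/2) = 0.3874.
Layer 1: σ at base = K_a1 γ₁ h₁ = 8.305 kPa; P₁ = ½×8.305×1.6 = 6.644.
Layer 2: σ_v at top = γ₁h₁ = 24.32; σ_h top = K_a2×24.32 = 9.422; σ_h base = K_a2×(24.32+19.3×1.4) = 19.89.
P₂ = ½(9.422+19.89)×1.4 = 20.52. Total P_a = 6.644+20.52 = 27.16 kN/m.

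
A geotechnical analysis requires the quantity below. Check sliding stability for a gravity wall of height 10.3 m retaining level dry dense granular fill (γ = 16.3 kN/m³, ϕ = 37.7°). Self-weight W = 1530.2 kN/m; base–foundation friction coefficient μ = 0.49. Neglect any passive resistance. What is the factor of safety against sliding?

3.60

K_a = tan²(45° − 37.7°/2) = 0.2411.
P_a = ½K_aγH² = 0.5×0.2411×16.3×10.3² = 208.4 kN/m, acting at H/3 = 3.433 m above the base.
FS_sliding = μW / P_a = 0.49×1530.2 / 208.4 = 3.597.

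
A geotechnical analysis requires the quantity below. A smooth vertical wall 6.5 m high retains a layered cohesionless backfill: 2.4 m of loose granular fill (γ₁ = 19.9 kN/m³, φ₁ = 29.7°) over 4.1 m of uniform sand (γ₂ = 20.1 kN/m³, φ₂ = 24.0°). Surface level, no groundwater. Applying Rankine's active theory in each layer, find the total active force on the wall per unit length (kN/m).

173 kN/m

K_a1 = tan²(45°−29.7°/2) = 0.3374; K_a2 = tan²(45°−24.0°/2) = 0.4217.
Layer 1: σ at base = K_a1 γ₁ h₁ = 16.11 kPa; P₁ = ½×16.11×2.4 = 19.34.
Layer 2: σ_v at top = γ₁h₁ = 47.76; σ_h top = K_a2×47.76 = 20.14; σ_h base = K_a2×(47.76+20.1×4.1) = 54.90.
P₂ = ½(20.14+54.90)×4.1 = 153.8. Total P_a = 19.34+153.8 = 173.2 kN/m.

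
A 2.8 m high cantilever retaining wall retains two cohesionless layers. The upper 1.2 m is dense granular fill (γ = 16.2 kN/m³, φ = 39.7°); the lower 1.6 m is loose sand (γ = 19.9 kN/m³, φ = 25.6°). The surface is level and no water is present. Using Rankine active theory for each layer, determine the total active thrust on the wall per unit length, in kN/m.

25.0 kN/m

K_a1 = tan²(45°−39.7°/2) = 0.2204; K_a2 = tan²(45°−25.6°/2) = 0.3966.
Layer 1: σ at base = K_a1 γ₁ h₁ = 4.285 kPa; P₁ = ½×4.285×1.2 = 2.571.
Layer 2: σ_v at top = γ₁h₁ = 19.44; σ_h top = K_a2×19.44 = 7.709; σ_h base = K_a2×(19.44+19.9×1.6) = 20.34.
P₂ = ½(7.709+20.34)×1.6 = 22.44. Total P_a = 2.571+22.44 = 25.01 kN/m.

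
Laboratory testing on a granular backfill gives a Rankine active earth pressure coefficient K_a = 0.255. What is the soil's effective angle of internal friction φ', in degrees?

K_a = tan²(45° − φ/2) ⇒ 45° − φ/2 = arctan(√0.255) = 26.79°.
φ = 2(45° − 26.79°) = 36.41°.

36.4°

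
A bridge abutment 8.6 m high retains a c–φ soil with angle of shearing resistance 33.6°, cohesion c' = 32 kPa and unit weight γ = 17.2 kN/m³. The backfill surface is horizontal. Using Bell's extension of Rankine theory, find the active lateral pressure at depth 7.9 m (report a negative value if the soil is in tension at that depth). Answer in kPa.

K_a = (1 − sin φ)/(1 + sin φ) = 0.2875.
σ_a = K_a γ z − 2c√K_a = 0.2875×17.2×7.9 − 2×32×0.5362 = 4.750 kPa.

4.75 kPa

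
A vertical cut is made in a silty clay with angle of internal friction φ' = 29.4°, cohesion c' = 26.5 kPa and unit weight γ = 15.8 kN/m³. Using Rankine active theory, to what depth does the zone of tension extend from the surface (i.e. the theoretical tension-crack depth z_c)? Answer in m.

5.74 m

K_a = tan²(45° − 29.4°/2) = 0.3415; √K_a = 0.5844.
The active pressure is zero where K_a γ z = 2c√K_a, so z_c = 2c/(γ√K_a) = 2×26.5/(15.8×0.5844) = 5.740 m.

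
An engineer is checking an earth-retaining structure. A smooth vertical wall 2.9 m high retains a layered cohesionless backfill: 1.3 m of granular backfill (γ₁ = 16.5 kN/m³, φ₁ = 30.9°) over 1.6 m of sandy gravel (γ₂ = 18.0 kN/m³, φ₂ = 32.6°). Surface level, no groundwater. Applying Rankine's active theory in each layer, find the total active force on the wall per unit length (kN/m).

21.7 kN/m

K_a1 = tan²(45°−30.9°/2) = 0.3214; K_a2 = tan²(45°−32.6°/2) = 0.2997.
Layer 1: σ at base = K_a1 γ₁ h₁ = 6.894 kPa; P₁ = ½×6.894×1.3 = 4.481.
Layer 2: σ_v at top = γ₁h₁ = 21.45; σ_h top = K_a2×21.45 = 6.429; σ_h base = K_a2×(21.45+18.0×1.6) = 15.06.
P₂ = ½(6.429+15.06)×1.6 = 17.19. Total P_a = 4.481+17.19 = 21.67 kN/m.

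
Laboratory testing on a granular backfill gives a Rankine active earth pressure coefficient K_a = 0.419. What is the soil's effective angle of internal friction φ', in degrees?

K_a = tan²(45° − φ/2) ⇒ 45° − φ/2 = arctan(√0.419) = 32.92°.
φ = 2(45° − 32.92°) = 24.17°.

24.2°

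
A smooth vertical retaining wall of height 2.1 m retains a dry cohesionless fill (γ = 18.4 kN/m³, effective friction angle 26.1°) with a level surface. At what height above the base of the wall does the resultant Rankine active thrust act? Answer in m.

0.700 m

K_a = 0.3889.
The pressure distribution is triangular, so the resultant acts at H/3 above the base = 2.1/3 = 0.7000 m.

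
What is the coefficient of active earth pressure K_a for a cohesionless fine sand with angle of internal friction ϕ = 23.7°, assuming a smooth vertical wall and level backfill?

K_a = (1 − sin φ)/(1 + sin φ) = (1 − sin 23.7°)/(1 + sin 23.7°) = 0.4266.

0.427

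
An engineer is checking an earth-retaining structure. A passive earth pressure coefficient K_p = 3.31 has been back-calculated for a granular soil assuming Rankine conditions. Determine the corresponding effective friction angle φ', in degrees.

K_p = (1+sin φ)/(1−sin φ) ⇒ sin φ = (K_p − 1)/(K_p + 1) = 0.5360.
φ = arcsin(0.5360) = 32.41°.

32.4°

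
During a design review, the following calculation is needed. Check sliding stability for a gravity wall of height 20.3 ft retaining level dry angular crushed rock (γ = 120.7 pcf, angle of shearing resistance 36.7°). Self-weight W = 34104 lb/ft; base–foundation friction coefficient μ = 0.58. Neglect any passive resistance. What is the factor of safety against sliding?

K_a = tan²(45° − 36.7°/2) = 0.2519.
P_a = ½K_aγH² = 0.5×0.2519×120.7×20.3² = 6264 lb/ft, acting at H/3 = 6.767 ft above the base.
FS_sliding = μW / P_a = 0.58×34104 / 6264 = 3.158.

3.16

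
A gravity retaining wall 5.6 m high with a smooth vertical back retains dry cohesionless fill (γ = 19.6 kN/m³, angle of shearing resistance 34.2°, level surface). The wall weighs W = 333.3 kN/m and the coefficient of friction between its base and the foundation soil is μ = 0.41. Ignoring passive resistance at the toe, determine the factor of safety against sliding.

1.59

K_a = tan²(45° − 34.2°/2) = 0.2803.
P_a = ½K_aγH² = 0.5×0.2803×19.6×5.6² = 86.16 kN/m, acting at H/3 = 1.867 m above the base.
FS_sliding = μW / P_a = 0.41×333.3 / 86.16 = 1.586.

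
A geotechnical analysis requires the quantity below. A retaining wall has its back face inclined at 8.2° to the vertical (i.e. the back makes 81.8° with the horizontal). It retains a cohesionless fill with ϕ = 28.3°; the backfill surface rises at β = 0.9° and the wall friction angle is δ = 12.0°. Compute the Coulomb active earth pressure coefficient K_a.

K_a = sin²(α+φ) / [sin²α · sin(α−δ) · (1 + √{sin(φ+δ)sin(φ−β) / (sin(α−δ)sin(α+β))})²].
With α = 81.8°, φ = 28.3°, δ = 12.0°, β = 0.9°: K_a = 0.3914.

0.391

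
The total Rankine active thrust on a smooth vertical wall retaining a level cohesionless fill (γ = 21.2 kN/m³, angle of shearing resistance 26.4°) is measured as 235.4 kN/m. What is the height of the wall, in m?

K_a = 0.3844. P_a = ½ K_a γ H² ⇒ H = √(2P_a/(K_a γ)).
H = √(2×235.4/(0.3844×21.2)) = 7.600 m.

7.60 m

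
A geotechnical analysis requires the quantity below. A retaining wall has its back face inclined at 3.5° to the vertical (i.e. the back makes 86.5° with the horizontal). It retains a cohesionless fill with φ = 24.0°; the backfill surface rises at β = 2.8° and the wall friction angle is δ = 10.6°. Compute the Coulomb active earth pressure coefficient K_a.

K_a = sin²(α+φ) / [sin²α · sin(α−δ) · (1 + √{sin(φ+δ)sin(φ−β) / (sin(α−δ)sin(α+β))})²].
With α = 86.5°, φ = 24.0°, δ = 10.6°, β = 2.8°: K_a = 0.4259.

0.426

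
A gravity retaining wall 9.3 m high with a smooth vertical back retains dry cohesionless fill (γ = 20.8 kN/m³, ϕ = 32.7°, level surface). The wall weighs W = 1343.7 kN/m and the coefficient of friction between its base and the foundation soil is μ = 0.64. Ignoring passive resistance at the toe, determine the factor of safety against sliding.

K_a = tan²(45° − 32.7°/2) = 0.2985.
P_a = ½K_aγH² = 0.5×0.2985×20.8×9.3² = 268.5 kN/m, acting at H/3 = 3.100 m above the base.
FS_sliding = μW / P_a = 0.64×1343.7 / 268.5 = 3.203.

3.20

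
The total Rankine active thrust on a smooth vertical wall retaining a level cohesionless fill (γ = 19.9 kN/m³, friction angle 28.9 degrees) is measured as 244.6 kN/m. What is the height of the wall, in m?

K_a = 0.3484. P_a = ½ K_a γ H² ⇒ H = √(2P_a/(K_a γ)).
H = √(2×244.6/(0.3484×19.9)) = 8.400 m.

8.40 m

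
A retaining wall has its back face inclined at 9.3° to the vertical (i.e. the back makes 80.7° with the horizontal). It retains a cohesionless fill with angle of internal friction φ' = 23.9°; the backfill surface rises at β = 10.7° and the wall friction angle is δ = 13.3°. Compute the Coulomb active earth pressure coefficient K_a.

K_a = sin²(α+φ) / [sin²α · sin(α−δ) · (1 + √{sin(φ+δ)sin(φ−β) / (sin(α−δ)sin(α+β))})²].
With α = 80.7°, φ = 23.9°, δ = 13.3°, β = 10.7°: K_a = 0.5416.

0.542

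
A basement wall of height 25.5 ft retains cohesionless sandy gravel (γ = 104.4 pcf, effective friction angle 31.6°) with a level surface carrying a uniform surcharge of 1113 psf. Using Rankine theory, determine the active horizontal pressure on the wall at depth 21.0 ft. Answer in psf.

1030 psf

K_a = (1 − sin φ)/(1 + sin φ) = 0.3123.
σ_v = γz + q = 104.4 × 21.0 + 1113 = 3305 psf.
σ_h = K_a σ_v = 0.3123 × 3305 = 1032 psf.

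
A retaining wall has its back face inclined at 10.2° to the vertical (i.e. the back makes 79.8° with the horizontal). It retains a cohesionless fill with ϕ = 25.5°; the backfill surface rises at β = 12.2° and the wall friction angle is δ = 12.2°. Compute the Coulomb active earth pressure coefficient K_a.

0.538

K_a = sin²(α+φ) / [sin²α · sin(α−δ) · (1 + √{sin(φ+δ)sin(φ−β) / (sin(α−δ)sin(α+β))})²].
With α = 79.8°, φ = 25.5°, δ = 12.2°, β = 12.2°: K_a = 0.5375.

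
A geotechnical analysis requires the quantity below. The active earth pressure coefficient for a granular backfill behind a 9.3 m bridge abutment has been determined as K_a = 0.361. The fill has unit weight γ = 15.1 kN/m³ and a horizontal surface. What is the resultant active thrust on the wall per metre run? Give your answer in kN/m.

236 kN/m

P = ½ K_a γ H² = 0.5 × 0.361 × 15.1 × 9.3² = 235.7 kN/m.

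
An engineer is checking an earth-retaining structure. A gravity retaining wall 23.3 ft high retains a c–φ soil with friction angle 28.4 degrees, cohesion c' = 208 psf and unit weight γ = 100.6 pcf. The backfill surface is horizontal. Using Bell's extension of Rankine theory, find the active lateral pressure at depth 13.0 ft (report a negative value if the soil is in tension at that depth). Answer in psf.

K_a = (1 − sin φ)/(1 + sin φ) = 0.3554.
σ_a = K_a γ z − 2c√K_a = 0.3554×100.6×13.0 − 2×208×0.5961 = 216.8 psf.

217 psf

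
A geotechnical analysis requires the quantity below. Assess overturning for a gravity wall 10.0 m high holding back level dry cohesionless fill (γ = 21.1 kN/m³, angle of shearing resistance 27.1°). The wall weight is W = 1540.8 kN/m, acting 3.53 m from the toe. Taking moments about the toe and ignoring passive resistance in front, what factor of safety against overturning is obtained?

4.13

K_a = tan²(45° − 27.1°/2) = 0.3741.
P_a = ½K_aγH² = 0.5×0.3741×21.1×10.0² = 394.6 kN/m, acting at H/3 = 3.333 m above the base.
Overturning moment M_o = P_a × H/3 = 394.6 × 3.333 = 1315.
Resisting moment M_r = W × 3.53 = 1540.8 × 3.53 = 5439.
FS_overturning = M_r/M_o = 5439/1315 = 4.135.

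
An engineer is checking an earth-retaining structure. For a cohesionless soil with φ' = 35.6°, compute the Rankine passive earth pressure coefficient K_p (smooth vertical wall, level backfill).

3.79

K_p = (1 + sin φ)/(1 − sin φ) = tan²(45° + 35.6°/2) = 3.786.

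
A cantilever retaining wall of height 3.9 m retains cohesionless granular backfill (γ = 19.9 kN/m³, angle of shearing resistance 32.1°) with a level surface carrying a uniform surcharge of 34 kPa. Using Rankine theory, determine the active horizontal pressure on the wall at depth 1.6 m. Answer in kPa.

K_a = (1 − sin φ)/(1 + sin φ) = 0.3060.
σ_v = γz + q = 19.9 × 1.6 + 34 = 65.84 kPa.
σ_h = K_a σ_v = 0.3060 × 65.84 = 20.15 kPa.

20.1 kPa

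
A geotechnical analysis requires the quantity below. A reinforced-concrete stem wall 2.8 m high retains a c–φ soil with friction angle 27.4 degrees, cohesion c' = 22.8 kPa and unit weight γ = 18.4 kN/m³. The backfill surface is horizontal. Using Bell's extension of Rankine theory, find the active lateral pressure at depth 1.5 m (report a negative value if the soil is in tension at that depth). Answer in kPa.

K_a = (1 − sin φ)/(1 + sin φ) = 0.3697.
σ_a = K_a γ z − 2c√K_a = 0.3697×18.4×1.5 − 2×22.8×0.6080 = -17.52 kPa.

-17.5 kPa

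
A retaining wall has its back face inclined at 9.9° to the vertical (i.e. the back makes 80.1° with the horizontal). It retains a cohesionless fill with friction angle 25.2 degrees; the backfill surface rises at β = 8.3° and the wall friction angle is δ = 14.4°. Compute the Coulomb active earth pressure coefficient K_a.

K_a = sin²(α+φ) / [sin²α · sin(α−δ) · (1 + √{sin(φ+δ)sin(φ−β) / (sin(α−δ)sin(α+β))})²].
With α = 80.1°, φ = 25.2°, δ = 14.4°, β = 8.3°: K_a = 0.4996.

0.500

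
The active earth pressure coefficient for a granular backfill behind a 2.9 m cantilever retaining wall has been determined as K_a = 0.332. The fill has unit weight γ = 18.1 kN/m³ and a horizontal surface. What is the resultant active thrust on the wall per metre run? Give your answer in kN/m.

P = ½ K_a γ H² = 0.5 × 0.332 × 18.1 × 2.9² = 25.27 kN/m.

25.3 kN/m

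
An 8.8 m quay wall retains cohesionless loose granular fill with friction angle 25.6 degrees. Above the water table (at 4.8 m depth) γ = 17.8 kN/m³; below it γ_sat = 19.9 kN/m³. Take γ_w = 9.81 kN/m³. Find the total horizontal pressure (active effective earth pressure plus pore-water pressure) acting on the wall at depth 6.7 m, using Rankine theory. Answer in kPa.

K_a = (1 − sin φ)/(1 + sin φ) = 0.3966.
γ' = 19.9 − 9.81 = 10.09 kN/m³.
Effective vertical stress at 6.7 m: σ'_v = 17.8×4.8 + 10.09×1.90 = 104.6 kPa.
σ'_h = K_a σ'_v = 0.3966 × 104.6 = 41.49 kPa; u = γ_w × 1.90 = 18.64 kPa.
Total σ_h = 41.49 + 18.64 = 60.12 kPa.

60.1 kPa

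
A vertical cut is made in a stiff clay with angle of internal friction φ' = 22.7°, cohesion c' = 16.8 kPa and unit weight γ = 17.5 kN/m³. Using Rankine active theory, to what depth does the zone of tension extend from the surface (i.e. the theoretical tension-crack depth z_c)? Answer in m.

2.88 m

K_a = tan²(45° − 22.7°/2) = 0.4431; √K_a = 0.6657.
The active pressure is zero where K_a γ z = 2c√K_a, so z_c = 2c/(γ√K_a) = 2×16.8/(17.5×0.6657) = 2.884 m.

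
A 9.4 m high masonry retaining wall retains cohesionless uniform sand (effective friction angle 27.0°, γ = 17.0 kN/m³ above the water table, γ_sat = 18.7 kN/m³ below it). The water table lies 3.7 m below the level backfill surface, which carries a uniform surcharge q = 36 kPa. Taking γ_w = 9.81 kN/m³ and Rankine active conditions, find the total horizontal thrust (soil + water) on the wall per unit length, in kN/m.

K_a = tan²(45° − φ/2) = 0.3755.
γ' = 18.7 − 9.81 = 8.890 kN/m³. h₂ = H − d_w = 5.7 m.
σ'_h: at surface K_a·q = 13.52; at WT K_a(q+γd_w) = 37.14; at base K_a(q+γd_w+γ'h₂) = 56.17 kPa.
P₁ = ½(13.52+37.14)×3.7 = 93.72; P₂ = ½(37.14+56.17)×5.7 = 265.9; P_w = ½γ_w h₂² = 159.4.
Total = 93.72+265.9+159.4 = 519.0 kN/m.

519 kN/m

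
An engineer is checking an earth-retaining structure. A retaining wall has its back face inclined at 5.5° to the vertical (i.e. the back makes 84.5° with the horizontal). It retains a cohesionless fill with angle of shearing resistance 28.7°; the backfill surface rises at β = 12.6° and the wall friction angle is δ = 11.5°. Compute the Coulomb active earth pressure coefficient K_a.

0.433

K_a = sin²(α+φ) / [sin²α · sin(α−δ) · (1 + √{sin(φ+δ)sin(φ−β) / (sin(α−δ)sin(α+β))})²].
With α = 84.5°, φ = 28.7°, δ = 11.5°, β = 12.6°: K_a = 0.4334.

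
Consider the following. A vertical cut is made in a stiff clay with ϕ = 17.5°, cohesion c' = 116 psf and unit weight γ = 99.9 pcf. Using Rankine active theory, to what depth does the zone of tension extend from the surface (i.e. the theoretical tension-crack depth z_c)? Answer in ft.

K_a = tan²(45° − 17.5°/2) = 0.5376; √K_a = 0.7332.
The active pressure is zero where K_a γ z = 2c√K_a, so z_c = 2c/(γ√K_a) = 2×116/(99.9×0.7332) = 3.167 ft.

3.17 ft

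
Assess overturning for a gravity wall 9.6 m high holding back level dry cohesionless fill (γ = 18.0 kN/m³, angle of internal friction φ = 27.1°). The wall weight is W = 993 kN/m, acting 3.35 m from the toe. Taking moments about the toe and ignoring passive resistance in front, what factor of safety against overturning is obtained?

K_a = tan²(45° − 27.1°/2) = 0.3741.
P_a = ½K_aγH² = 0.5×0.3741×18.0×9.6² = 310.3 kN/m, acting at H/3 = 3.200 m above the base.
Overturning moment M_o = P_a × H/3 = 310.3 × 3.200 = 992.8.
Resisting moment M_r = W × 3.35 = 993 × 3.35 = 3327.
FS_overturning = M_r/M_o = 3327/992.8 = 3.351.

3.35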